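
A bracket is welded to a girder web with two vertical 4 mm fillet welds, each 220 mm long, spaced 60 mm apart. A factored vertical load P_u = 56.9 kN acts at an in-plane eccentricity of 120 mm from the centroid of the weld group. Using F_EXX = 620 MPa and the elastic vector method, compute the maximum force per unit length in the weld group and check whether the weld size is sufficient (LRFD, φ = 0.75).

f_max ≈ 412 N/mm; adequate

Total weld length L_w = 440 mm. Treat welds as unit-width lines.
Polar moment about centroid: J = 2[d³/12 + d(b/2)²] = 2[220³/12 + 220×30²] = 2171000 mm³.
Direct shear f_v = P/L_w = 56.9×10³ / 440 = 129.3 N/mm (vertical).
Torsion M = P·e = 56.9×10³ × 120 = 6828000 N·mm.
Critical point at (x, y) = (30, 110) from centroid. f_tx = M·y/J = 346 N/mm; f_ty = M·x/J = 94.37 N/mm.
Resultant f_max = √[f_tx² + (f_v + f_ty)²] = √[346² + (129.3 + 94.37)²] = 412 N/mm.
Capacity per unit length: φr_n = 0.75 × 0.6 × 620 × (0.707 × 4) = 789 N/mm.
412 ≤ 789 → adequate.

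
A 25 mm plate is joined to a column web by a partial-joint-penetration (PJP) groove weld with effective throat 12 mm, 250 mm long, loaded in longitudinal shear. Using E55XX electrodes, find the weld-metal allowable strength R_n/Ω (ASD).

E55XX → F_EXX = 550 MPa.
Effective throat (given) t_e = 12 mm.
A_we = 12 × 250 = 3000 mm².
F_nw = 0.6 F_EXX = 330 MPa.
R_n/Ω = (330 × 3000) / 2.0 × 10⁻³ = 495 kN.

R_n/Ω ≈ 495 kN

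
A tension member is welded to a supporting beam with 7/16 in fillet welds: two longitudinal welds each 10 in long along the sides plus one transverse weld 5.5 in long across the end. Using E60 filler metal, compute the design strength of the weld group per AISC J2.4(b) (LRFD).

E60XX → F_EXX = 60 ksi.
t_e = 0.707 × 0.4375 = 0.3093 in.
R_nwl = 0.6 × 60 × 0.3093 × 20 = 222.7 kip (longitudinal, 2 welds).
R_nwt = 0.6 × 60 × 0.3093 × 5.5 = 61.24 kip (transverse, base value).
(i) R_nwl + R_nwt = 283.9 kip; (ii) 0.85 R_nwl + 1.5 R_nwt = 281.2 kip.
R_n = max = 283.9 kip [governs: (i)]; φR_n = 213 kip.

φR_n ≈ 213 kip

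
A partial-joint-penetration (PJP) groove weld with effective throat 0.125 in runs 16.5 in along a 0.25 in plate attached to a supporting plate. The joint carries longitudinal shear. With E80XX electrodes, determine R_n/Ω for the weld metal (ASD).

R_n/Ω ≈ 49.5 kips

E80XX → F_EXX = 80 ksi.
Effective throat (given) t_e = 0.125 in.
A_we = 0.125 × 16.5 = 2.062 in².
F_nw = 0.6 F_EXX = 48 ksi.
R_n/Ω = (48 × 2.062) / 2.0 = 49.5 kips.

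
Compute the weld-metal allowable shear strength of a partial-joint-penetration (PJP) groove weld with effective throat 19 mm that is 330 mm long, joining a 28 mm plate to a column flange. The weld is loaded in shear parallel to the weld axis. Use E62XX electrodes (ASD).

R_n/Ω ≈ 1170 kN

E62XX → F_EXX = 620 MPa.
Effective throat (given) t_e = 19 mm.
A_we = 19 × 330 = 6270 mm².
F_nw = 0.6 F_EXX = 372 MPa.
R_n/Ω = (372 × 6270) / 2.0 × 10⁻³ = 1166 kN.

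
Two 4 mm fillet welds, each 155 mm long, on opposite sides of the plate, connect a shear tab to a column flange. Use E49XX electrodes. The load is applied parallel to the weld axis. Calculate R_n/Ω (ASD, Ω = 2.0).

R_n/Ω ≈ 129 kN

E49XX → F_EXX = 490 MPa.
Effective throat t_e = 0.707 × 4 = 2.828 mm.
Total length L = 310 mm; A_we = 2.828 × 310 = 876.7 mm².
F_nw = 0.6 F_EXX = 0.6 × 490 = 294 MPa.
R_n = 294 × 876.7 × 10⁻³ = 257.7 kN; R_n/Ω = 257.7/2.0 = 128.9 kN.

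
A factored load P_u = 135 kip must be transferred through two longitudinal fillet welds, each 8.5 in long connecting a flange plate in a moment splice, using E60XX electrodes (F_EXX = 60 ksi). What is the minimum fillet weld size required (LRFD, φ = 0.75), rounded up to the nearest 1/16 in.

w = 7/16 in

Total weld length L = 17 in.
Required throat t_e = P_u / (φ × 0.6 F_EXX × L) = 135 / (0.75 × 0.6 × 60 × 17) = 0.2941 in.
Required leg w = t_e / 0.707 = 0.416 in → use 7/16 in.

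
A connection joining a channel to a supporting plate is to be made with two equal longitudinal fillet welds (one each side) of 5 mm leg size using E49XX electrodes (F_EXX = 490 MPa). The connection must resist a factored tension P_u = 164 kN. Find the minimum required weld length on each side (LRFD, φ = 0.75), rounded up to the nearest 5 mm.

Throat t_e = 0.707 × 5 = 3.535 mm.
φr_n = 0.75 × 0.6 × 490 × 3.535 × 10⁻³ = 0.7795 kN/mm.
L_req = P_u / φr_n = 164 / 0.7795 = 210.4 mm total.
Per side: 210.4 / 2 = 105.2 mm.
Round up → use L = 110 mm on each side.

L = 110 mm on each side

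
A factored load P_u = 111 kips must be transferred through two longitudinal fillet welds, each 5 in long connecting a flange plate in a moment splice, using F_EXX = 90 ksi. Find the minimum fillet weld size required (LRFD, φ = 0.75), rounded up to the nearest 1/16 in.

Total weld length L = 10 in.
Required throat t_e = P_u / (φ × 0.6 F_EXX × L) = 111 / (0.75 × 0.6 × 90 × 10) = 0.2741 in.
Required leg w = t_e / 0.707 = 0.3877 in → use 7/16 in.

w = 7/16 in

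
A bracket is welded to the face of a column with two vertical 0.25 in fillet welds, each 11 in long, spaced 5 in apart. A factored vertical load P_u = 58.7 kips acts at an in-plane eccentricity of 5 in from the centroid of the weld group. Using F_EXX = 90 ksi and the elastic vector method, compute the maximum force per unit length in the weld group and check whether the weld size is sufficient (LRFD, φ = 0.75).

f_max ≈ 6.51 kip/in; adequate

Total weld length L_w = 22 in. Treat welds as unit-width lines.
Polar moment about centroid: J = 2[d³/12 + d(b/2)²] = 2[11³/12 + 11×2.5²] = 359.3 in³.
Direct shear f_v = P/L_w = 58.7 / 22 = 2.668 kip/in (vertical).
Torsion M = P·e = 58.7 × 5 = 293.5 kip·in.
Critical point at (x, y) = (2.5, 5.5) from centroid. f_tx = M·y/J = 4.492 kip/in; f_ty = M·x/J = 2.042 kip/in.
Resultant f_max = √[f_tx² + (f_v + f_ty)²] = √[4.492² + (2.668 + 2.042)²] = 6.509 kip/in.
Capacity per unit length: φr_n = 0.75 × 0.6 × 90 × (0.707 × 0.25) = 7.158 kip/in.
6.509 ≤ 7.158 → adequate.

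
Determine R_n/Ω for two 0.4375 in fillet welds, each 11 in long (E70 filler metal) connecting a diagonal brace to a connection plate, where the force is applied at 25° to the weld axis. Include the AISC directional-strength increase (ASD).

E70XX → F_EXX = 70 ksi.
t_e = 0.707 × 0.4375 = 0.3093 in; A_we = 0.3093 × 22 = 6.805 in².
Directional factor: 1.0 + 0.5 sin^1.5(25°) = 1.137.
F_nw = 0.6 × 70 × 1.137 = 47.77 ksi.
R_n/Ω = (47.77 × 6.805) / 2.0 = 162.5 kip.

R_n/Ω ≈ 163 kip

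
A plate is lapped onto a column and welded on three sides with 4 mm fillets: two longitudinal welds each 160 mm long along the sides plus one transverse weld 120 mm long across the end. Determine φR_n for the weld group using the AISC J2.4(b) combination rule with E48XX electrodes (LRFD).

E48XX → F_EXX = 480 MPa.
t_e = 0.707 × 4 = 2.828 mm.
R_nwl = 0.6 × 480 × 2.828 × 320 × 10⁻³ = 260.6 kN (longitudinal, 2 welds).
R_nwt = 0.6 × 480 × 2.828 × 120 × 10⁻³ = 97.74 kN (transverse, base value).
(i) R_nwl + R_nwt = 358.4 kN; (ii) 0.85 R_nwl + 1.5 R_nwt = 368.1 kN.
R_n = max = 368.1 kN [governs: (ii)]; φR_n = 276.1 kN.

φR_n ≈ 276 kN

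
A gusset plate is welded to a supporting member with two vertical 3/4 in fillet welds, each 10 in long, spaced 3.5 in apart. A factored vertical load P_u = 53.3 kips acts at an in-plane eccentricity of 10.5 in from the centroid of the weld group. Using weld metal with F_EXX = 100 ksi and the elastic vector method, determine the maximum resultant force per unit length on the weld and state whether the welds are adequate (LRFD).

f_max ≈ 14.1 kip/in; adequate

Total weld length L_w = 20 in. Treat welds as unit-width lines.
Polar moment about centroid: J = 2[d³/12 + d(b/2)²] = 2[10³/12 + 10×1.75²] = 227.9 in³.
Direct shear f_v = P/L_w = 53.3 / 20 = 2.665 kip/in (vertical).
Torsion M = P·e = 53.3 × 10.5 = 559.65 kip·in.
Critical point at (x, y) = (1.75, 5) from centroid. f_tx = M·y/J = 12.28 kip/in; f_ty = M·x/J = 4.297 kip/in.
Resultant f_max = √[f_tx² + (f_v + f_ty)²] = √[12.28² + (2.665 + 4.297)²] = 14.11 kip/in.
Capacity per unit length: φr_n = 0.75 × 0.6 × 100 × (0.707 × 0.75) = 23.86 kip/in.
14.11 ≤ 23.86 → adequate.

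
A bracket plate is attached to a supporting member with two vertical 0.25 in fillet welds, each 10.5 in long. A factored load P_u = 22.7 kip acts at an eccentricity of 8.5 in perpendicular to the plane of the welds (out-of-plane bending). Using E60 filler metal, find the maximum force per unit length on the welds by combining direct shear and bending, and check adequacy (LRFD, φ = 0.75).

f_max ≈ 5.36 kip/in; NOT adequate

E60XX → F_EXX = 60 ksi.
L_w = 2 × 10.5 = 21 in; section modulus (unit throat) S = 2 × L²/6 = 36.75 in².
Direct shear f_v = P/L_w = 22.7/21 = 1.081 kip/in.
Moment M = P × e = 22.7 × 8.5 = 192.95 kip·in; bending f_b = M/S = 5.25 kip/in.
f_max = √(f_v² + f_b²) = √(1.081² + 5.25²) = 5.36 kip/in.
φr_n = 0.75 × 0.6 × 60 × (0.707 × 0.25) = 4.772 kip/in → NOT adequate.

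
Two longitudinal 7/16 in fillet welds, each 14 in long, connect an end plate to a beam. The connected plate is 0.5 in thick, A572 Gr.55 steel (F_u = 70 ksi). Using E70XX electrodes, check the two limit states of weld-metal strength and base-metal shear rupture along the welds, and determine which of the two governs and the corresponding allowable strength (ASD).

E70XX → F_EXX = 70 ksi.
t_e = 0.707 × 0.4375 = 0.3093 in; L = 28 in.
Weld metal: R_n/Ω = (1/2.0) × 0.6 × 70 × 0.3093 × 28 = 181.9 kips.
Base metal (shear rupture): R_n/Ω = (1/2.0) × 0.6 × 70 × 0.5 × 28 = 294 kips.
Governing: weld metal.

R_n/Ω ≈ 182 kips (weld metal governs)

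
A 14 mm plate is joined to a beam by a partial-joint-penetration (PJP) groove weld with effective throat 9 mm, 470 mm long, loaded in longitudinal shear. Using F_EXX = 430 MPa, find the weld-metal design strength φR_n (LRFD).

Effective throat (given) t_e = 9 mm.
A_we = 9 × 470 = 4230 mm².
F_nw = 0.6 F_EXX = 258 MPa.
φR_n = 0.75 × 258 × 4230 × 10⁻³ = 818.5 kN.

φR_n ≈ 819 kN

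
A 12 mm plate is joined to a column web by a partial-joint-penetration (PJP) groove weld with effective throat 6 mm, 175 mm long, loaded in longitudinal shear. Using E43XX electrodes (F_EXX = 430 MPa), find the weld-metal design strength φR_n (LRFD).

Effective throat (given) t_e = 6 mm.
A_we = 6 × 175 = 1050 mm².
F_nw = 0.6 F_EXX = 258 MPa.
φR_n = 0.75 × 258 × 1050 × 10⁻³ = 203.2 kN.

φR_n ≈ 203 kN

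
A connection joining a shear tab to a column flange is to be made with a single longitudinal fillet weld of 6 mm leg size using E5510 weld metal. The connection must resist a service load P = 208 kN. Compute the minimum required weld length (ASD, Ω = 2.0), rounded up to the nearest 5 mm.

E55XX → F_EXX = 550 MPa.
Throat t_e = 0.707 × 6 = 4.242 mm.
r_n/Ω = (0.6 × 550 × 4.242) / 2.0 = 699.9 N/mm = 0.6999 kN/mm.
L_req = P / (r_n/Ω) = 208 / 0.6999 = 297.2 mm total.
Round up → use L = 300 mm.

L = 300 mm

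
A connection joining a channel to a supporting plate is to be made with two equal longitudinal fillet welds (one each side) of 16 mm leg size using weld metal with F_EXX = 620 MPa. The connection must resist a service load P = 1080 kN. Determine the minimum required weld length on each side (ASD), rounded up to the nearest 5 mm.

L = 260 mm on each side

Throat t_e = 0.707 × 16 = 11.31 mm.
r_n/Ω = (0.6 × 620 × 11.31) / 2.0 = 2104 N/mm = 2.104 kN/mm.
L_req = P / (r_n/Ω) = 1080 / 2.104 = 513.3 mm total.
Per side: 513.3 / 2 = 256.7 mm.
Round up → use L = 260 mm on each side.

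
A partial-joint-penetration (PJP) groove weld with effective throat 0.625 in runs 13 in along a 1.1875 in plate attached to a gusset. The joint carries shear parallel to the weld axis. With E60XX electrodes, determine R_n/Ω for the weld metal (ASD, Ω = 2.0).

E60XX → F_EXX = 60 ksi.
Effective throat (given) t_e = 0.625 in.
A_we = 0.625 × 13 = 8.125 in².
F_nw = 0.6 F_EXX = 36 ksi.
R_n/Ω = (36 × 8.125) / 2.0 = 146.2 kips.

R_n/Ω ≈ 146 kips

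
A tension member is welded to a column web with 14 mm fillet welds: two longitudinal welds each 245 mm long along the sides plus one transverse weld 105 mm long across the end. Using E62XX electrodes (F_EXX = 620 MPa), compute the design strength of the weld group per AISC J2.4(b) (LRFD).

φR_n ≈ 1640 kN

t_e = 0.707 × 14 = 9.898 mm.
R_nwl = 0.6 × 620 × 9.898 × 490 × 10⁻³ = 1804 kN (longitudinal, 2 welds).
R_nwt = 0.6 × 620 × 9.898 × 105 × 10⁻³ = 386.6 kN (transverse, base value).
(i) R_nwl + R_nwt = 2191 kN; (ii) 0.85 R_nwl + 1.5 R_nwt = 2114 kN.
R_n = max = 2191 kN [governs: (i)]; φR_n = 1643 kN.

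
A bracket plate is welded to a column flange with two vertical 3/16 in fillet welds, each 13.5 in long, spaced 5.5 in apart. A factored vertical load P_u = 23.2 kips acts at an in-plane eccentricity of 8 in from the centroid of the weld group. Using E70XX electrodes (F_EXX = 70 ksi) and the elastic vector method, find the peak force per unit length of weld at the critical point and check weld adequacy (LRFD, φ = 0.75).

Total weld length L_w = 27 in. Treat welds as unit-width lines.
Polar moment about centroid: J = 2[d³/12 + d(b/2)²] = 2[13.5³/12 + 13.5×2.75²] = 614.2 in³.
Direct shear f_v = P/L_w = 23.2 / 27 = 0.8593 kip/in (vertical).
Torsion M = P·e = 23.2 × 8 = 185.6 kip·in.
Critical point at (x, y) = (2.75, 6.75) from centroid. f_tx = M·y/J = 2.04 kip/in; f_ty = M·x/J = 0.8309 kip/in.
Resultant f_max = √[f_tx² + (f_v + f_ty)²] = √[2.04² + (0.8593 + 0.8309)²] = 2.649 kip/in.
Capacity per unit length: φr_n = 0.75 × 0.6 × 70 × (0.707 × 0.1875) = 4.176 kip/in.
2.649 ≤ 4.176 → adequate.

f_max ≈ 2.65 kip/in; adequate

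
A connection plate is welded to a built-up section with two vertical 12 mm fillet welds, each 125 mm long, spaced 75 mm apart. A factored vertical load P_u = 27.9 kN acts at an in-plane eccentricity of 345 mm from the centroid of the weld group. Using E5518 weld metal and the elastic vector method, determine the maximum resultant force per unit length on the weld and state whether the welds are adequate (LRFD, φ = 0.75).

E55XX → F_EXX = 550 MPa.
Total weld length L_w = 250 mm. Treat welds as unit-width lines.
Polar moment about centroid: J = 2[d³/12 + d(b/2)²] = 2[125³/12 + 125×37.5²] = 677100 mm³.
Direct shear f_v = P/L_w = 27.9×10³ / 250 = 111.6 N/mm (vertical).
Torsion M = P·e = 27.9×10³ × 345 = 9625500 N·mm.
Critical point at (x, y) = (37.5, 62.5) from centroid. f_tx = M·y/J = 888.5 N/mm; f_ty = M·x/J = 533.1 N/mm.
Resultant f_max = √[f_tx² + (f_v + f_ty)²] = √[888.5² + (111.6 + 533.1)²] = 1098 N/mm.
Capacity per unit length: φr_n = 0.75 × 0.6 × 550 × (0.707 × 12) = 2100 N/mm.
1098 ≤ 2100 → adequate.

f_max ≈ 1100 N/mm; adequate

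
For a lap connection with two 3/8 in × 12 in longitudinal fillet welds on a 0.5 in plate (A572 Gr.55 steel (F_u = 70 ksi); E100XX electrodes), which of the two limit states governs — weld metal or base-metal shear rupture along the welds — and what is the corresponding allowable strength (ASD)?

R_n/Ω ≈ 191 kip (weld metal governs)

E100XX → F_EXX = 100 ksi.
t_e = 0.707 × 0.375 = 0.2651 in; L = 24 in.
Weld metal: R_n/Ω = (1/2.0) × 0.6 × 100 × 0.2651 × 24 = 190.9 kip.
Base metal (shear rupture): R_n/Ω = (1/2.0) × 0.6 × 70 × 0.5 × 24 = 252 kip.
Governing: weld metal.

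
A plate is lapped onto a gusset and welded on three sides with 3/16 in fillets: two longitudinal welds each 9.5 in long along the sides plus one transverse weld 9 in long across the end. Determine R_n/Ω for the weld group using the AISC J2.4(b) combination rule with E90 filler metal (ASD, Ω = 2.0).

E90XX → F_EXX = 90 ksi.
t_e = 0.707 × 0.1875 = 0.1326 in.
R_nwl = 0.6 × 90 × 0.1326 × 19 = 136 kip (longitudinal, 2 welds).
R_nwt = 0.6 × 90 × 0.1326 × 9 = 64.43 kip (transverse, base value).
(i) R_nwl + R_nwt = 200.4 kip; (ii) 0.85 R_nwl + 1.5 R_nwt = 212.2 kip.
R_n = max = 212.2 kip [governs: (ii)]; R_n/Ω = 106.1 kip.

R_n/Ω ≈ 106 kip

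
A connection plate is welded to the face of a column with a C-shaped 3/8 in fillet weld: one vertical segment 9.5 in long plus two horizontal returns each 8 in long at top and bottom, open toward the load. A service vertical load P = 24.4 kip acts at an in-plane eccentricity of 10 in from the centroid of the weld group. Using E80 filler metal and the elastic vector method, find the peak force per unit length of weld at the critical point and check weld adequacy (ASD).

f_max ≈ 3.67 kip/in; adequate

E80XX → F_EXX = 80 ksi.
Total weld length L_w = 25.5 in. Treat welds as unit-width lines.
Centroid: x̄ = 2×8×4 / 25.5 = 2.51 in from the vertical weld.
Polar moment about centroid: J = I_x + I_y = [9.5³/12 + 2×8×4.75²] + [9.5×2.51² + 2(8³/12 + 8×1.49²)] = 613.2 in³.
Direct shear f_v = P/L_w = 24.4 / 25.5 = 0.9569 kip/in (vertical).
Torsion M = P·e = 24.4 × 10 = 244 kip·in.
Critical point at (x, y) = (5.49, 4.75) from centroid. f_tx = M·y/J = 1.89 kip/in; f_ty = M·x/J = 2.185 kip/in.
Resultant f_max = √[f_tx² + (f_v + f_ty)²] = √[1.89² + (0.9569 + 2.185)²] = 3.666 kip/in.
Capacity per unit length: r_n/Ω = (1/2.0) × 0.6 × 80 × (0.707 × 0.375) = 6.363 kip/in.
3.666 ≤ 6.363 → adequate.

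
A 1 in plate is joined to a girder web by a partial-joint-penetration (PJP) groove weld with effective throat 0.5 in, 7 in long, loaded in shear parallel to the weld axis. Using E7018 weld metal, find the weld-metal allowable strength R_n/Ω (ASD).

R_n/Ω ≈ 73.5 kip

E70XX → F_EXX = 70 ksi.
Effective throat (given) t_e = 0.5 in.
A_we = 0.5 × 7 = 3.5 in².
F_nw = 0.6 F_EXX = 42 ksi.
R_n/Ω = (42 × 3.5) / 2.0 = 73.5 kip.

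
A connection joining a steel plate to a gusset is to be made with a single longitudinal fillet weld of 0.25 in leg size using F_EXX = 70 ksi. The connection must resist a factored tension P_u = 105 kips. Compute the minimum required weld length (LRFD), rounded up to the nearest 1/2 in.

Throat t_e = 0.707 × 0.25 = 0.1767 in.
φr_n = 0.75 × 0.6 × 70 × 0.1767 = 5.568 kips/in.
L_req = P_u / φr_n = 105 / 5.568 = 18.86 in total.
Round up → use L = 19 in.

L = 19 in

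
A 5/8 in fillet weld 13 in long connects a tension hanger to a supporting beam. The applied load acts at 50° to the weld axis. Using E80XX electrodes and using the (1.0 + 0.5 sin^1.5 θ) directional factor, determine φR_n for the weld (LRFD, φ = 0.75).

φR_n ≈ 276 kips

E80XX → F_EXX = 80 ksi.
t_e = 0.707 × 0.625 = 0.4419 in; A_we = 0.4419 × 13 = 5.744 in².
Directional factor: 1.0 + 0.5 sin^1.5(50°) = 1.335.
F_nw = 0.6 × 80 × 1.335 = 64.09 ksi.
φR_n = 0.75 × 64.09 × 5.744 = 276.1 kips.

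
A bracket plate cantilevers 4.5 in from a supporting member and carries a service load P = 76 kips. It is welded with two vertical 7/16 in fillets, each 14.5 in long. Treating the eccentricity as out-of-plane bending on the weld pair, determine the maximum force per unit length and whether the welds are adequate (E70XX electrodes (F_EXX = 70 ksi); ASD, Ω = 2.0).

L_w = 2 × 14.5 = 29 in; section modulus (unit throat) S = 2 × L²/6 = 70.08 in².
Direct shear f_v = P/L_w = 76/29 = 2.621 kip/in.
Moment M = P × e = 76 × 4.5 = 342 kip·in; bending f_b = M/S = 4.88 kip/in.
f_max = √(f_v² + f_b²) = √(2.621² + 4.88²) = 5.539 kip/in.
r_n/Ω = (1/2.0) × 0.6 × 70 × (0.707 × 0.4375) = 6.496 kip/in → adequate.

f_max ≈ 5.54 kip/in; adequate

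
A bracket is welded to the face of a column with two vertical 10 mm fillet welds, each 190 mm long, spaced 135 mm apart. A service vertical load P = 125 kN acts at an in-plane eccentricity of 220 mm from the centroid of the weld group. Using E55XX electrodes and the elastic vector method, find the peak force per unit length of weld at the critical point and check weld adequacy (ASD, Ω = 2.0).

f_max ≈ 1330 N/mm; NOT adequate

E55XX → F_EXX = 550 MPa.
Total weld length L_w = 380 mm. Treat welds as unit-width lines.
Polar moment about centroid: J = 2[d³/12 + d(b/2)²] = 2[190³/12 + 190×67.5²] = 2875000 mm³.
Direct shear f_v = P/L_w = 125×10³ / 380 = 328.9 N/mm (vertical).
Torsion M = P·e = 125×10³ × 220 = 27500000 N·mm.
Critical point at (x, y) = (67.5, 95) from centroid. f_tx = M·y/J = 908.8 N/mm; f_ty = M·x/J = 645.8 N/mm.
Resultant f_max = √[f_tx² + (f_v + f_ty)²] = √[908.8² + (328.9 + 645.8)²] = 1333 N/mm.
Capacity per unit length: r_n/Ω = (1/2.0) × 0.6 × 550 × (0.707 × 10) = 1167 N/mm.
1333 > 1167 → NOT adequate.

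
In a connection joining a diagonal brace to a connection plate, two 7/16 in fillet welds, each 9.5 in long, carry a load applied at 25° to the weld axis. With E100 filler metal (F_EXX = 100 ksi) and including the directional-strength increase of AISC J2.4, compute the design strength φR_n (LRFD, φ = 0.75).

φR_n ≈ 301 kip

t_e = 0.707 × 0.4375 = 0.3093 in; A_we = 0.3093 × 19 = 5.877 in².
Directional factor: 1.0 + 0.5 sin^1.5(25°) = 1.137.
F_nw = 0.6 × 100 × 1.137 = 68.24 ksi.
φR_n = 0.75 × 68.24 × 5.877 = 300.8 kip.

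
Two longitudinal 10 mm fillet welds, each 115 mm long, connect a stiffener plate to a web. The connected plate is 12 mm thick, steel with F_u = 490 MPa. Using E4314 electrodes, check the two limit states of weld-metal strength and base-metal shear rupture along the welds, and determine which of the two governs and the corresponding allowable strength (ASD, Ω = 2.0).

E43XX → F_EXX = 430 MPa.
t_e = 0.707 × 10 = 7.07 mm; L = 230 mm.
Weld metal: R_n/Ω = (1/2.0) × 0.6 × 430 × 7.07 × 230 × 10⁻³ = 209.8 kN.
Base metal (shear rupture): R_n/Ω = (1/2.0) × 0.6 × 490 × 12 × 230 × 10⁻³ = 405.7 kN.
Governing: weld metal.

R_n/Ω ≈ 210 kN (weld metal governs)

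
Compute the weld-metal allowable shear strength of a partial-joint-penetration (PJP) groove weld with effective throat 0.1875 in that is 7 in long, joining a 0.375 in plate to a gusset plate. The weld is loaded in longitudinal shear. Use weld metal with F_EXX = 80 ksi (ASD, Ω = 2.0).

Effective throat (given) t_e = 0.1875 in.
A_we = 0.1875 × 7 = 1.312 in².
F_nw = 0.6 F_EXX = 48 ksi.
R_n/Ω = (48 × 1.312) / 2.0 = 31.5 kips.

R_n/Ω ≈ 31.5 kips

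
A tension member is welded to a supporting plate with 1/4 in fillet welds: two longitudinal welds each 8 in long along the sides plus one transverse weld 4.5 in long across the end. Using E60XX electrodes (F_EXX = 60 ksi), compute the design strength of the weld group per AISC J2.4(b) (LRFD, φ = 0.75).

t_e = 0.707 × 0.25 = 0.1767 in.
R_nwl = 0.6 × 60 × 0.1767 × 16 = 101.8 kip (longitudinal, 2 welds).
R_nwt = 0.6 × 60 × 0.1767 × 4.5 = 28.63 kip (transverse, base value).
(i) R_nwl + R_nwt = 130.4 kip; (ii) 0.85 R_nwl + 1.5 R_nwt = 129.5 kip.
R_n = max = 130.4 kip [governs: (i)]; φR_n = 97.83 kip.

φR_n ≈ 97.8 kip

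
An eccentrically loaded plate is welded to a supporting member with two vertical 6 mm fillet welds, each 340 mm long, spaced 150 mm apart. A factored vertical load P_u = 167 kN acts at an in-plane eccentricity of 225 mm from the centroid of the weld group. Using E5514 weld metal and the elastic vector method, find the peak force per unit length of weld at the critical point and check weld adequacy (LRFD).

E55XX → F_EXX = 550 MPa.
Total weld length L_w = 680 mm. Treat welds as unit-width lines.
Polar moment about centroid: J = 2[d³/12 + d(b/2)²] = 2[340³/12 + 340×75²] = 10380000 mm³.
Direct shear f_v = P/L_w = 167×10³ / 680 = 245.6 N/mm (vertical).
Torsion M = P·e = 167×10³ × 225 = 37575000 N·mm.
Critical point at (x, y) = (75, 170) from centroid. f_tx = M·y/J = 615.6 N/mm; f_ty = M·x/J = 271.6 N/mm.
Resultant f_max = √[f_tx² + (f_v + f_ty)²] = √[615.6² + (245.6 + 271.6)²] = 804.1 N/mm.
Capacity per unit length: φr_n = 0.75 × 0.6 × 550 × (0.707 × 6) = 1050 N/mm.
804.1 ≤ 1050 → adequate.

f_max ≈ 804 N/mm; adequate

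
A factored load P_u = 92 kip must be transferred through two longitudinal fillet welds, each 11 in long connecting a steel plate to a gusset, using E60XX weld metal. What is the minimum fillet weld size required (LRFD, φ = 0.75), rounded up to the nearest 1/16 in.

E60XX → F_EXX = 60 ksi.
Total weld length L = 22 in.
Required throat t_e = P_u / (φ × 0.6 F_EXX × L) = 92 / (0.75 × 0.6 × 60 × 22) = 0.1549 in.
Required leg w = t_e / 0.707 = 0.2191 in → use 1/4 in.

w = 1/4 in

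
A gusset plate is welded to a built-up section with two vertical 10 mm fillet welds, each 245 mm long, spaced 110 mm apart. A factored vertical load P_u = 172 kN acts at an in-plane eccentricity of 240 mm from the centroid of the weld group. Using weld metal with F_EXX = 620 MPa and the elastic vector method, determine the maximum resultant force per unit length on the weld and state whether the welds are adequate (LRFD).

Total weld length L_w = 490 mm. Treat welds as unit-width lines.
Polar moment about centroid: J = 2[d³/12 + d(b/2)²] = 2[245³/12 + 245×55²] = 3933000 mm³.
Direct shear f_v = P/L_w = 172×10³ / 490 = 351 N/mm (vertical).
Torsion M = P·e = 172×10³ × 240 = 41280000 N·mm.
Critical point at (x, y) = (55, 122.5) from centroid. f_tx = M·y/J = 1286 N/mm; f_ty = M·x/J = 577.2 N/mm.
Resultant f_max = √[f_tx² + (f_v + f_ty)²] = √[1286² + (351 + 577.2)²] = 1586 N/mm.
Capacity per unit length: φr_n = 0.75 × 0.6 × 620 × (0.707 × 10) = 1973 N/mm.
1586 ≤ 1973 → adequate.

f_max ≈ 1590 N/mm; adequate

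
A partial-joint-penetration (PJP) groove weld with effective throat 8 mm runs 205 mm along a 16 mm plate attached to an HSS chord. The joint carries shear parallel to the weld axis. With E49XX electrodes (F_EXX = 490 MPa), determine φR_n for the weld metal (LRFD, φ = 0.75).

φR_n ≈ 362 kN

Effective throat (given) t_e = 8 mm.
A_we = 8 × 205 = 1640 mm².
F_nw = 0.6 F_EXX = 294 MPa.
φR_n = 0.75 × 294 × 1640 × 10⁻³ = 361.6 kN.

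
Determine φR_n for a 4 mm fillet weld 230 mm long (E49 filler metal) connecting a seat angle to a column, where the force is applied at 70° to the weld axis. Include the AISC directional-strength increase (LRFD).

φR_n ≈ 209 kN

E49XX → F_EXX = 490 MPa.
t_e = 0.707 × 4 = 2.828 mm; A_we = 2.828 × 230 = 650.4 mm².
Directional factor: 1.0 + 0.5 sin^1.5(70°) = 1.455.
F_nw = 0.6 × 490 × 1.455 = 427.9 MPa.
φR_n = 0.75 × 427.9 × 650.4 × 10⁻³ = 208.7 kN.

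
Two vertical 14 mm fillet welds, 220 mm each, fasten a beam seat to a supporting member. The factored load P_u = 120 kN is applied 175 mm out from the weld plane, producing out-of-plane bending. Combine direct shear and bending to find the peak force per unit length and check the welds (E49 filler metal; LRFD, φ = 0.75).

E49XX → F_EXX = 490 MPa.
L_w = 2 × 220 = 440 mm; section modulus (unit throat) S = 2 × L²/6 = 16130 mm².
Direct shear f_v = P/L_w = 120×10³/440 = 272.7 N/mm.
Moment M = P × e = 120×10³ × 175 = 21000000 N·mm; bending f_b = M/S = 1302 N/mm.
f_max = √(f_v² + f_b²) = √(272.7² + 1302²) = 1330 N/mm.
φr_n = 0.75 × 0.6 × 490 × (0.707 × 14) = 2183 N/mm → adequate.

f_max ≈ 1330 N/mm; adequate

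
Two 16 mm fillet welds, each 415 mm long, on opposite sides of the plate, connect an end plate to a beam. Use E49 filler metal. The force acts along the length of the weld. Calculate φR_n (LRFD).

φR_n ≈ 2070 kN

E49XX → F_EXX = 490 MPa.
Effective throat t_e = 0.707 × 16 = 11.31 mm.
Total length L = 830 mm; A_we = 11.31 × 830 = 9389 mm².
F_nw = 0.6 F_EXX = 0.6 × 490 = 294 MPa.
φR_n = 0.75 × 294 × 9389 × 10⁻³ = 2070 kN.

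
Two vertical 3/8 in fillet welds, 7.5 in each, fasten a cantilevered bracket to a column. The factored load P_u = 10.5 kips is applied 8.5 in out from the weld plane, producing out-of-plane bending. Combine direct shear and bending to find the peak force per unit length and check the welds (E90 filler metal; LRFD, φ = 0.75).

f_max ≈ 4.81 kip/in; adequate

E90XX → F_EXX = 90 ksi.
L_w = 2 × 7.5 = 15 in; section modulus (unit throat) S = 2 × L²/6 = 18.75 in².
Direct shear f_v = P/L_w = 10.5/15 = 0.7 kip/in.
Moment M = P × e = 10.5 × 8.5 = 89.25 kip·in; bending f_b = M/S = 4.76 kip/in.
f_max = √(f_v² + f_b²) = √(0.7² + 4.76²) = 4.811 kip/in.
φr_n = 0.75 × 0.6 × 90 × (0.707 × 0.375) = 10.74 kip/in → adequate.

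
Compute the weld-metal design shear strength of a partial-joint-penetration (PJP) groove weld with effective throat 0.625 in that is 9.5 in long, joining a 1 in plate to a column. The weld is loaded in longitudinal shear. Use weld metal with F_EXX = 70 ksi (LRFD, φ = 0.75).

φR_n ≈ 187 kip

Effective throat (given) t_e = 0.625 in.
A_we = 0.625 × 9.5 = 5.938 in².
F_nw = 0.6 F_EXX = 42 ksi.
φR_n = 0.75 × 42 × 5.938 = 187 kip.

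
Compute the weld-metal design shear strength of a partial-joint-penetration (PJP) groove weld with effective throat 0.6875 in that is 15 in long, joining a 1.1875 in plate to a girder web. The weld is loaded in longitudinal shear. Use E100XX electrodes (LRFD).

E100XX → F_EXX = 100 ksi.
Effective throat (given) t_e = 0.6875 in.
A_we = 0.6875 × 15 = 10.31 in².
F_nw = 0.6 F_EXX = 60 ksi.
φR_n = 0.75 × 60 × 10.31 = 464.1 kips.

φR_n ≈ 464 kips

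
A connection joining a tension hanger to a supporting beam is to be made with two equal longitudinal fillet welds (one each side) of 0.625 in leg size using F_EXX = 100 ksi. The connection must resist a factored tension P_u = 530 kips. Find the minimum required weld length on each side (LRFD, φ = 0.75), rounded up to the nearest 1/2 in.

L = 13.5 in on each side

Throat t_e = 0.707 × 0.625 = 0.4419 in.
φr_n = 0.75 × 0.6 × 100 × 0.4419 = 19.88 kips/in.
L_req = P_u / φr_n = 530 / 19.88 = 26.65 in total.
Per side: 26.65 / 2 = 13.33 in.
Round up → use L = 13.5 in on each side.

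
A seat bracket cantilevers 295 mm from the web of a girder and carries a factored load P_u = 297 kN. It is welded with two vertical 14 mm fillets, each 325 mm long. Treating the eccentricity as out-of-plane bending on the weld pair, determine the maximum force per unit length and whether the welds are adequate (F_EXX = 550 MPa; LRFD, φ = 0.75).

f_max ≈ 2530 N/mm; NOT adequate

L_w = 2 × 325 = 650 mm; section modulus (unit throat) S = 2 × L²/6 = 35210 mm².
Direct shear f_v = P/L_w = 297×10³/650 = 456.9 N/mm.
Moment M = P × e = 297×10³ × 295 = 87615000 N·mm; bending f_b = M/S = 2488 N/mm.
f_max = √(f_v² + f_b²) = √(456.9² + 2488²) = 2530 N/mm.
φr_n = 0.75 × 0.6 × 550 × (0.707 × 14) = 2450 N/mm → NOT adequate.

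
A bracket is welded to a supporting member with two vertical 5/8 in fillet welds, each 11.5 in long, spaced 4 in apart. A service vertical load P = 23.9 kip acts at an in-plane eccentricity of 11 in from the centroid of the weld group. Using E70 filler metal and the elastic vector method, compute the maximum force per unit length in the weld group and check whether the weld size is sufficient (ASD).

f_max ≈ 5.07 kip/in; adequate

E70XX → F_EXX = 70 ksi.
Total weld length L_w = 23 in. Treat welds as unit-width lines.
Polar moment about centroid: J = 2[d³/12 + d(b/2)²] = 2[11.5³/12 + 11.5×2²] = 345.5 in³.
Direct shear f_v = P/L_w = 23.9 / 23 = 1.039 kip/in (vertical).
Torsion M = P·e = 23.9 × 11 = 262.9 kip·in.
Critical point at (x, y) = (2, 5.75) from centroid. f_tx = M·y/J = 4.376 kip/in; f_ty = M·x/J = 1.522 kip/in.
Resultant f_max = √[f_tx² + (f_v + f_ty)²] = √[4.376² + (1.039 + 1.522)²] = 5.07 kip/in.
Capacity per unit length: r_n/Ω = (1/2.0) × 0.6 × 70 × (0.707 × 0.625) = 9.279 kip/in.
5.07 ≤ 9.279 → adequate.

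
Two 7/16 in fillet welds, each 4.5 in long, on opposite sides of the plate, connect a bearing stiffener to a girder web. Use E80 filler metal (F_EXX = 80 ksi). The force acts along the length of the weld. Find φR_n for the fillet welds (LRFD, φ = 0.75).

Effective throat t_e = 0.707 × 0.4375 = 0.3093 in.
Total length L = 9 in; A_we = 0.3093 × 9 = 2.784 in².
F_nw = 0.6 F_EXX = 0.6 × 80 = 48 ksi.
φR_n = 0.75 × 48 × 2.784 = 100.2 kip.

φR_n ≈ 100 kip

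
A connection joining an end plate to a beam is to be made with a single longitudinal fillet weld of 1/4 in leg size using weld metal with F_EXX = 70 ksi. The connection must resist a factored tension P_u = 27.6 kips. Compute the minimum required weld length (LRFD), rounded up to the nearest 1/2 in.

Throat t_e = 0.707 × 0.25 = 0.1767 in.
φr_n = 0.75 × 0.6 × 70 × 0.1767 = 5.568 kips/in.
L_req = P_u / φr_n = 27.6 / 5.568 = 4.957 in total.
Round up → use L = 5 in.

L = 5 in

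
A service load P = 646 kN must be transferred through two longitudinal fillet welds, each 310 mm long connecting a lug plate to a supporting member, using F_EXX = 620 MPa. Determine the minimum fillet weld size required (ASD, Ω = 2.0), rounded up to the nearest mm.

w = 8 mm

Total weld length L = 620 mm.
Required throat t_e = P × Ω / (0.6 F_EXX × L) = 646 × 2.0 / (0.6 × 620 × 620 × 10⁻³) = 5.602 mm.
Required leg w = t_e / 0.707 = 7.923 mm → use 8 mm.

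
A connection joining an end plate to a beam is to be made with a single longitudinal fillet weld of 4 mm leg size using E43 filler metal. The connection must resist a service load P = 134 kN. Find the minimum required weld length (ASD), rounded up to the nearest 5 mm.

L = 370 mm

E43XX → F_EXX = 430 MPa.
Throat t_e = 0.707 × 4 = 2.828 mm.
r_n/Ω = (0.6 × 430 × 2.828) / 2.0 = 364.8 N/mm = 0.3648 kN/mm.
L_req = P / (r_n/Ω) = 134 / 0.3648 = 367.3 mm total.
Round up → use L = 370 mm.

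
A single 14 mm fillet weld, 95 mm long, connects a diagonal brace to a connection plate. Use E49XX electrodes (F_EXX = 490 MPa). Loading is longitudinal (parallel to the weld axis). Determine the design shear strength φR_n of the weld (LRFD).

Effective throat t_e = 0.707 × 14 = 9.898 mm.
Total length L = 95 mm; A_we = 9.898 × 95 = 940.3 mm².
F_nw = 0.6 F_EXX = 0.6 × 490 = 294 MPa.
φR_n = 0.75 × 294 × 940.3 × 10⁻³ = 207.3 kN.

φR_n ≈ 207 kN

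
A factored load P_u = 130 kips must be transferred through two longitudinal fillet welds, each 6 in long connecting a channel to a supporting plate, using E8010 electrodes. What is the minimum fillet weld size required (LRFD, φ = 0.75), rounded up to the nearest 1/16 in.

w = 7/16 in

E80XX → F_EXX = 80 ksi.
Total weld length L = 12 in.
Required throat t_e = P_u / (φ × 0.6 F_EXX × L) = 130 / (0.75 × 0.6 × 80 × 12) = 0.3009 in.
Required leg w = t_e / 0.707 = 0.4256 in → use 7/16 in.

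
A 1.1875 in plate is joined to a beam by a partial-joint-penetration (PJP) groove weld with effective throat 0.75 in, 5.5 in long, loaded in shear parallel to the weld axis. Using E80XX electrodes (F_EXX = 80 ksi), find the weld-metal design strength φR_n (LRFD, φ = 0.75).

Effective throat (given) t_e = 0.75 in.
A_we = 0.75 × 5.5 = 4.125 in².
F_nw = 0.6 F_EXX = 48 ksi.
φR_n = 0.75 × 48 × 4.125 = 148.5 kip.

φR_n ≈ 148 kip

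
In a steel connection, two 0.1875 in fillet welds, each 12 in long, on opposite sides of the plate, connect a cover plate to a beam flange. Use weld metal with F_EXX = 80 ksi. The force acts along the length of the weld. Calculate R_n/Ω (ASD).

R_n/Ω ≈ 76.4 kip

Effective throat t_e = 0.707 × 0.1875 = 0.1326 in.
Total length L = 24 in; A_we = 0.1326 × 24 = 3.181 in².
F_nw = 0.6 F_EXX = 0.6 × 80 = 48 ksi.
R_n = 48 × 3.181 = 152.7 kip; R_n/Ω = 152.7/2.0 = 76.36 kip.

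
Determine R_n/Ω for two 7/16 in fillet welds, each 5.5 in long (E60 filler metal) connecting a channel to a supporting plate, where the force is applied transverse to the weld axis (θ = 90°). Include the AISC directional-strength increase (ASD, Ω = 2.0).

E60XX → F_EXX = 60 ksi.
t_e = 0.707 × 0.4375 = 0.3093 in; A_we = 0.3093 × 11 = 3.402 in².
Directional factor: 1.0 + 0.5 sin^1.5(90°) = 1.5.
F_nw = 0.6 × 60 × 1.5 = 54 ksi.
R_n/Ω = (54 × 3.402) / 2.0 = 91.87 kip.

R_n/Ω ≈ 91.9 kip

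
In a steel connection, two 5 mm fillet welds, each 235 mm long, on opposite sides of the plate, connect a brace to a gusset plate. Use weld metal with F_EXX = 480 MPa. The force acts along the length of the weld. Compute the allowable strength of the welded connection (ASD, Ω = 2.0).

R_n/Ω ≈ 239 kN

Effective throat t_e = 0.707 × 5 = 3.535 mm.
Total length L = 470 mm; A_we = 3.535 × 470 = 1661 mm².
F_nw = 0.6 F_EXX = 0.6 × 480 = 288 MPa.
R_n = 288 × 1661 × 10⁻³ = 478.5 kN; R_n/Ω = 478.5/2.0 = 239.2 kN.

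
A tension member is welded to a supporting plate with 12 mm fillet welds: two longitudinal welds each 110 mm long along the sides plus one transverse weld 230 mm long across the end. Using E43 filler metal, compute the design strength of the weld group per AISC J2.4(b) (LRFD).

E43XX → F_EXX = 430 MPa.
t_e = 0.707 × 12 = 8.484 mm.
R_nwl = 0.6 × 430 × 8.484 × 220 × 10⁻³ = 481.6 kN (longitudinal, 2 welds).
R_nwt = 0.6 × 430 × 8.484 × 230 × 10⁻³ = 503.4 kN (transverse, base value).
(i) R_nwl + R_nwt = 985 kN; (ii) 0.85 R_nwl + 1.5 R_nwt = 1164 kN.
R_n = max = 1164 kN [governs: (ii)]; φR_n = 873.4 kN.

φR_n ≈ 873 kN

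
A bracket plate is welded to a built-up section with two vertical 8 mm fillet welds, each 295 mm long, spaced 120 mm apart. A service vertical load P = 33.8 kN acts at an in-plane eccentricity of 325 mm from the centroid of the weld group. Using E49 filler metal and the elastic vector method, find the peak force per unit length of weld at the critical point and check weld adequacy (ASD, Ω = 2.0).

E49XX → F_EXX = 490 MPa.
Total weld length L_w = 590 mm. Treat welds as unit-width lines.
Polar moment about centroid: J = 2[d³/12 + d(b/2)²] = 2[295³/12 + 295×60²] = 6403000 mm³.
Direct shear f_v = P/L_w = 33.8×10³ / 590 = 57.29 N/mm (vertical).
Torsion M = P·e = 33.8×10³ × 325 = 10985000 N·mm.
Critical point at (x, y) = (60, 147.5) from centroid. f_tx = M·y/J = 253.1 N/mm; f_ty = M·x/J = 102.9 N/mm.
Resultant f_max = √[f_tx² + (f_v + f_ty)²] = √[253.1² + (57.29 + 102.9)²] = 299.5 N/mm.
Capacity per unit length: r_n/Ω = (1/2.0) × 0.6 × 490 × (0.707 × 8) = 831.4 N/mm.
299.5 ≤ 831.4 → adequate.

f_max ≈ 300 N/mm; adequate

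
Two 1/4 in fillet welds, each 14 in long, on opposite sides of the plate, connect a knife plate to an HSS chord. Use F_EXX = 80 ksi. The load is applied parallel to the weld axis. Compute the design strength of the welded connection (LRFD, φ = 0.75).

Effective throat t_e = 0.707 × 0.25 = 0.1767 in.
Total length L = 28 in; A_we = 0.1767 × 28 = 4.949 in².
F_nw = 0.6 F_EXX = 0.6 × 80 = 48 ksi.
φR_n = 0.75 × 48 × 4.949 = 178.2 kips.

φR_n ≈ 178 kips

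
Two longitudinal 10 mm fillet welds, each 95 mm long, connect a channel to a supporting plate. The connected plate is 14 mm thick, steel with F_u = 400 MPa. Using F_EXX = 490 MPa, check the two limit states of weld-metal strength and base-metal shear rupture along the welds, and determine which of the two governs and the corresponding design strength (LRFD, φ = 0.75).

t_e = 0.707 × 10 = 7.07 mm; L = 190 mm.
Weld metal: φR_n = 0.75 × 0.6 × 490 × 7.07 × 190 × 10⁻³ = 296.2 kN.
Base metal (shear rupture): φR_n = 0.75 × 0.6 × 400 × 14 × 190 × 10⁻³ = 478.8 kN.
Governing: weld metal.

φR_n ≈ 296 kN (weld metal governs)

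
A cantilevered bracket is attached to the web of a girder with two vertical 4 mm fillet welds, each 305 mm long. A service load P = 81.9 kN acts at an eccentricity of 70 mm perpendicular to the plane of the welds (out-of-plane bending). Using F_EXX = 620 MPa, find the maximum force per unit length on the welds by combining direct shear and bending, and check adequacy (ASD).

f_max ≈ 228 N/mm; adequate

L_w = 2 × 305 = 610 mm; section modulus (unit throat) S = 2 × L²/6 = 31010 mm².
Direct shear f_v = P/L_w = 81.9×10³/610 = 134.3 N/mm.
Moment M = P × e = 81.9×10³ × 70 = 5733000 N·mm; bending f_b = M/S = 184.9 N/mm.
f_max = √(f_v² + f_b²) = √(134.3² + 184.9²) = 228.5 N/mm.
r_n/Ω = (1/2.0) × 0.6 × 620 × (0.707 × 4) = 526 N/mm → adequate.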